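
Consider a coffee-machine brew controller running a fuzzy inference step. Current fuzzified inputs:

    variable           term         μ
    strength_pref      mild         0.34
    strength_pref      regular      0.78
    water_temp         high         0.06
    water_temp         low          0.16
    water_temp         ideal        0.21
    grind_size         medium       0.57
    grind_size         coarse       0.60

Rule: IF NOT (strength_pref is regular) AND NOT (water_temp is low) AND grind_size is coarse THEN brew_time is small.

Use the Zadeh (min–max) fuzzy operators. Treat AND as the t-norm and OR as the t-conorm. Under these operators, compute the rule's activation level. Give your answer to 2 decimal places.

firing strength: ¬regular=1−0.78=0.22, ¬low=1−0.16=0.84, coarse=0.60; AND[min(a, b)] → w = 0.22

0.22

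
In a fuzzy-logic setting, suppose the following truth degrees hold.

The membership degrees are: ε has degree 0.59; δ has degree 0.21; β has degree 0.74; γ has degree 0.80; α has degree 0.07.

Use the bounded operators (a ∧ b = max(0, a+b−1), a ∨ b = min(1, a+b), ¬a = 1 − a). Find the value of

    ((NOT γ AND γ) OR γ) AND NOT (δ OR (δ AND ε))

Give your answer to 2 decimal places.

NOT γ = 1 − 0.80 = 0.20
NOT γ AND γ = max(0, a+b−1) on (0.20, 0.80) = 0.00
(NOT γ AND γ) OR γ = min(1, a+b) on (0.00, 0.80) = 0.80
δ AND ε = max(0, a+b−1) on (0.21, 0.59) = 0.00
δ OR (δ AND ε) = min(1, a+b) on (0.21, 0.00) = 0.21
NOT (δ OR (δ AND ε)) = 1 − 0.21 = 0.79
((NOT γ AND γ) OR γ) AND NOT (δ OR (δ AND ε)) = max(0, a+b−1) on (0.80, 0.79) = 0.59

0.59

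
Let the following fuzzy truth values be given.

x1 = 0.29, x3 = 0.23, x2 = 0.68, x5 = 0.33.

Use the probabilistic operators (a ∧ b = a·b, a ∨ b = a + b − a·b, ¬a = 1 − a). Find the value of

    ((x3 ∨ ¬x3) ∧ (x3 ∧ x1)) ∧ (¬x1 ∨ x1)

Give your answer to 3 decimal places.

¬x3 = 1 − 0.2300 = 0.7700
x3 ∨ ¬x3 = a + b − a·b on (0.2300, 0.7700) = 0.8229
x3 ∧ x1 = a·b on (0.2300, 0.2900) = 0.0667
(x3 ∨ ¬x3) ∧ (x3 ∧ x1) = a·b on (0.8229, 0.0667) = 0.0549
¬x1 = 1 − 0.2900 = 0.7100
¬x1 ∨ x1 = a + b − a·b on (0.7100, 0.2900) = 0.7941
((x3 ∨ ¬x3) ∧ (x3 ∧ x1)) ∧ (¬x1 ∨ x1) = a·b on (0.0549, 0.7941) = 0.0436

0.044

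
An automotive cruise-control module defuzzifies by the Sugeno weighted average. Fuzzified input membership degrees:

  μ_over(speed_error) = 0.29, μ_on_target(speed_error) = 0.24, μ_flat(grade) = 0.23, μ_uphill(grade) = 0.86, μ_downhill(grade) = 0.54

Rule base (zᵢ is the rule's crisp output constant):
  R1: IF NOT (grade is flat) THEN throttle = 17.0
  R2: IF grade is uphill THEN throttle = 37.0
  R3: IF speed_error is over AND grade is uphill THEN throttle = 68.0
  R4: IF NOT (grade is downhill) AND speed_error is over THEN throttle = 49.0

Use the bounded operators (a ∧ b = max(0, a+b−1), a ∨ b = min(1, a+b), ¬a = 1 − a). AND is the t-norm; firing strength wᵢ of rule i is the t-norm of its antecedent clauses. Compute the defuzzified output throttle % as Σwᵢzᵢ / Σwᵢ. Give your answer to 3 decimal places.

30.961

R1 (z=17.0): ¬flat=1−0.23=0.77 → w = 0.77
R2 (z=37.0): uphill=0.86 → w = 0.86
R3 (z=68.0): over=0.29, uphill=0.86; AND[max(0, a+b−1)] → w = 0.15
R4 (z=49.0): ¬downhill=1−0.54=0.46, over=0.29; AND[max(0, a+b−1)] → w = 0.00
Weighted average = (0.77·17.0 + 0.86·37.0 + 0.15·68.0 + 0.00·49.0) / (0.77 + 0.86 + 0.15 + 0.00)
  = 55.1100 / 1.7800 = 30.961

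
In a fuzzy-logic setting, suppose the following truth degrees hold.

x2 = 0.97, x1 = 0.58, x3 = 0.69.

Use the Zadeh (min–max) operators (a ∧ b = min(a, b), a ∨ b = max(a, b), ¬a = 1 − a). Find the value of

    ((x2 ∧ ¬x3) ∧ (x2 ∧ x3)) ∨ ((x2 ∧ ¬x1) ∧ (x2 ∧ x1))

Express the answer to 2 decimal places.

¬x3 = 1 − 0.69 = 0.31
x2 ∧ ¬x3 = min(a, b) on (0.97, 0.31) = 0.31
x2 ∧ x3 = min(a, b) on (0.97, 0.69) = 0.69
(x2 ∧ ¬x3) ∧ (x2 ∧ x3) = min(a, b) on (0.31, 0.69) = 0.31
¬x1 = 1 − 0.58 = 0.42
x2 ∧ ¬x1 = min(a, b) on (0.97, 0.42) = 0.42
x2 ∧ x1 = min(a, b) on (0.97, 0.58) = 0.58
(x2 ∧ ¬x1) ∧ (x2 ∧ x1) = min(a, b) on (0.42, 0.58) = 0.42
((x2 ∧ ¬x3) ∧ (x2 ∧ x3)) ∨ ((x2 ∧ ¬x1) ∧ (x2 ∧ x1)) = max(a, b) on (0.31, 0.42) = 0.42

0.42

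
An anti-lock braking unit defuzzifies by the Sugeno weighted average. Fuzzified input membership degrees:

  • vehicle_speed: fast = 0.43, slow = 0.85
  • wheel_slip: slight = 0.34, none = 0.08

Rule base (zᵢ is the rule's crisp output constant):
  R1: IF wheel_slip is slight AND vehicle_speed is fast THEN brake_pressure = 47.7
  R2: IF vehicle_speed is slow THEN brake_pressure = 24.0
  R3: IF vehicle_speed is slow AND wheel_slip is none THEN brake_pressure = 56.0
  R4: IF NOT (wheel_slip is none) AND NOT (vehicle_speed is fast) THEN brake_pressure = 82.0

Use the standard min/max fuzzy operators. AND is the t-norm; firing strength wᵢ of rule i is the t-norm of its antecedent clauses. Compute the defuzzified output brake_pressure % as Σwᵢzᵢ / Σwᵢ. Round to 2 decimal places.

47.74

R1 (z=47.7): slight=0.34, fast=0.43; AND[min(a, b)] → w = 0.34
R2 (z=24.0): slow=0.85 → w = 0.85
R3 (z=56.0): slow=0.85, none=0.08; AND[min(a, b)] → w = 0.08
R4 (z=82.0): ¬none=1−0.08=0.92, ¬fast=1−0.43=0.57; AND[min(a, b)] → w = 0.57
Weighted average = (0.34·47.7 + 0.85·24.0 + 0.08·56.0 + 0.57·82.0) / (0.34 + 0.85 + 0.08 + 0.57)
  = 87.8380 / 1.8400 = 47.74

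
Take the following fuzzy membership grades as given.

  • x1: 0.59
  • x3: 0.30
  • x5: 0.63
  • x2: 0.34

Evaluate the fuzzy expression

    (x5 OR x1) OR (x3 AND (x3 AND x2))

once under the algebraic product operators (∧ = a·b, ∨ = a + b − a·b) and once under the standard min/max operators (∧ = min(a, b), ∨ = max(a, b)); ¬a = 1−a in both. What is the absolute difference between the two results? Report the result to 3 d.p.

Under algebraic product:
  x5 OR x1 = a + b − a·b on (0.6300, 0.5900) = 0.8483
  x3 AND x2 = a·b on (0.3000, 0.3400) = 0.1020
  x3 AND (x3 AND x2) = a·b on (0.3000, 0.1020) = 0.0306
  (x5 OR x1) OR (x3 AND (x3 AND x2)) = a + b − a·b on (0.8483, 0.0306) = 0.8529
  → value = 0.8529
Under standard min/max:
  x5 OR x1 = max(a, b) on (0.63, 0.59) = 0.63
  x3 AND x2 = min(a, b) on (0.30, 0.34) = 0.30
  x3 AND (x3 AND x2) = min(a, b) on (0.30, 0.30) = 0.30
  (x5 OR x1) OR (x3 AND (x3 AND x2)) = max(a, b) on (0.63, 0.30) = 0.63
  → value = 0.6300
|0.8529 − 0.6300| = 0.223

0.223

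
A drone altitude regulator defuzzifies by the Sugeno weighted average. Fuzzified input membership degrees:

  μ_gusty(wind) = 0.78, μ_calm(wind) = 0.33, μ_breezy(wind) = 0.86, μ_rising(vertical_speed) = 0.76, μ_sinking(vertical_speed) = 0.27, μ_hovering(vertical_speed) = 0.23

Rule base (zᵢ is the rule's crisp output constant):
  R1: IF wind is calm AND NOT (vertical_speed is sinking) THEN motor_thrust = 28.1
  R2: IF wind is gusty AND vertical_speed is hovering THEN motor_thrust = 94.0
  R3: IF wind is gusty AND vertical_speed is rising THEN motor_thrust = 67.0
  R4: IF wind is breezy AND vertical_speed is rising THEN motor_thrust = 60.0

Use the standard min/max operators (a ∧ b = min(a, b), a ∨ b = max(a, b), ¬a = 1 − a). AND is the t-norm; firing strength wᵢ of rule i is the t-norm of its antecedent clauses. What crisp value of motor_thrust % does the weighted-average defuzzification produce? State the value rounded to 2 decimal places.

61.26

R1 (z=28.1): calm=0.33, ¬sinking=1−0.27=0.73; AND[min(a, b)] → w = 0.33
R2 (z=94.0): gusty=0.78, hovering=0.23; AND[min(a, b)] → w = 0.23
R3 (z=67.0): gusty=0.78, rising=0.76; AND[min(a, b)] → w = 0.76
R4 (z=60.0): breezy=0.86, rising=0.76; AND[min(a, b)] → w = 0.76
Weighted average = (0.33·28.1 + 0.23·94.0 + 0.76·67.0 + 0.76·60.0) / (0.33 + 0.23 + 0.76 + 0.76)
  = 127.4130 / 2.0800 = 61.26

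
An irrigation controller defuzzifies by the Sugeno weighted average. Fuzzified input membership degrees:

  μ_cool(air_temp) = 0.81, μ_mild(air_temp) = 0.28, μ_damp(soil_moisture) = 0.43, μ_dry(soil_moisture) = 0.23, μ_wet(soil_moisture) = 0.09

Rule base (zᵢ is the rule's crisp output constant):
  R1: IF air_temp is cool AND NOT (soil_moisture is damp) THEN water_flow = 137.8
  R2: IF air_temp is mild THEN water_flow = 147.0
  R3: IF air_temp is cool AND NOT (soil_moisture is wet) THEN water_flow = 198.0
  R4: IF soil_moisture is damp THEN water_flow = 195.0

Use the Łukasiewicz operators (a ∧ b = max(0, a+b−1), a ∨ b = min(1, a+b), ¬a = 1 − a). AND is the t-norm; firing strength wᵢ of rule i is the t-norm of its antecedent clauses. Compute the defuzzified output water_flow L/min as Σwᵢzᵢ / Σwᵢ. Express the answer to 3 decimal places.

176.759

R1 (z=137.8): cool=0.81, ¬damp=1−0.43=0.57; AND[max(0, a+b−1)] → w = 0.38
R2 (z=147.0): mild=0.28 → w = 0.28
R3 (z=198.0): cool=0.81, ¬wet=1−0.09=0.91; AND[max(0, a+b−1)] → w = 0.72
R4 (z=195.0): damp=0.43 → w = 0.43
Weighted average = (0.38·137.8 + 0.28·147.0 + 0.72·198.0 + 0.43·195.0) / (0.38 + 0.28 + 0.72 + 0.43)
  = 319.9340 / 1.8100 = 176.759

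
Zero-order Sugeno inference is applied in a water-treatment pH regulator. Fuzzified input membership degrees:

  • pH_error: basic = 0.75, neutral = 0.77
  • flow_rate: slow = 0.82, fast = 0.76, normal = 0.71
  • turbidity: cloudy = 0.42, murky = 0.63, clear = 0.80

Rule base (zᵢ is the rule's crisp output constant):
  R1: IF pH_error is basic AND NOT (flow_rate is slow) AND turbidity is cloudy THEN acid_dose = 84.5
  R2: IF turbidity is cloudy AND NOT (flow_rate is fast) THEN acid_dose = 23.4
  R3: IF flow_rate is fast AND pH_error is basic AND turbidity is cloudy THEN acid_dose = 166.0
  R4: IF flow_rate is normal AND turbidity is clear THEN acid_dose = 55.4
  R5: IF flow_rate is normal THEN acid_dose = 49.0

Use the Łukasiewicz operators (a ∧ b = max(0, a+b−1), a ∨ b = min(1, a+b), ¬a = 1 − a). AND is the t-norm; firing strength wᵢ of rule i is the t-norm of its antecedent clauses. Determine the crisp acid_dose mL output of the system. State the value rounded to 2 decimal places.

R1 (z=84.5): basic=0.75, ¬slow=1−0.82=0.18, cloudy=0.42; AND[max(0, a+b−1)] → w = 0.00
R2 (z=23.4): cloudy=0.42, ¬fast=1−0.76=0.24; AND[max(0, a+b−1)] → w = 0.00
R3 (z=166.0): fast=0.76, basic=0.75, cloudy=0.42; AND[max(0, a+b−1)] → w = 0.00
R4 (z=55.4): normal=0.71, clear=0.80; AND[max(0, a+b−1)] → w = 0.51
R5 (z=49.0): normal=0.71 → w = 0.71
Weighted average = (0.00·84.5 + 0.00·23.4 + 0.00·166.0 + 0.51·55.4 + 0.71·49.0) / (0.00 + 0.00 + 0.00 + 0.51 + 0.71)
  = 63.0440 / 1.2200 = 51.68

51.68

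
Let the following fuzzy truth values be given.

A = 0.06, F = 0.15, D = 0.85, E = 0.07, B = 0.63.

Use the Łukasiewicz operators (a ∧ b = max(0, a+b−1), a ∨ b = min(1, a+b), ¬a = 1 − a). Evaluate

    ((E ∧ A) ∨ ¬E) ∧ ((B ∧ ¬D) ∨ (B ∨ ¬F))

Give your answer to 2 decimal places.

E ∧ A = max(0, a+b−1) on (0.07, 0.06) = 0.00
¬E = 1 − 0.07 = 0.93
(E ∧ A) ∨ ¬E = min(1, a+b) on (0.00, 0.93) = 0.93
¬D = 1 − 0.85 = 0.15
B ∧ ¬D = max(0, a+b−1) on (0.63, 0.15) = 0.00
¬F = 1 − 0.15 = 0.85
B ∨ ¬F = min(1, a+b) on (0.63, 0.85) = 1.00
(B ∧ ¬D) ∨ (B ∨ ¬F) = min(1, a+b) on (0.00, 1.00) = 1.00
((E ∧ A) ∨ ¬E) ∧ ((B ∧ ¬D) ∨ (B ∨ ¬F)) = max(0, a+b−1) on (0.93, 1.00) = 0.93

0.93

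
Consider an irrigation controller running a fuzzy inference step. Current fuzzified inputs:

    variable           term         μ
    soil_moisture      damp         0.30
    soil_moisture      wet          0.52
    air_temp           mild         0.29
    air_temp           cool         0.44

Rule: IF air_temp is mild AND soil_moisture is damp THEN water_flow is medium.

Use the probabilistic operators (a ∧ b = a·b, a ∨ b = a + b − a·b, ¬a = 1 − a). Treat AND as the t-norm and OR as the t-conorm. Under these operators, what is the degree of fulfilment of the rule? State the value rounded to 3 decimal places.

firing strength: mild=0.29, damp=0.30; AND[a·b] → w = 0.0870

0.087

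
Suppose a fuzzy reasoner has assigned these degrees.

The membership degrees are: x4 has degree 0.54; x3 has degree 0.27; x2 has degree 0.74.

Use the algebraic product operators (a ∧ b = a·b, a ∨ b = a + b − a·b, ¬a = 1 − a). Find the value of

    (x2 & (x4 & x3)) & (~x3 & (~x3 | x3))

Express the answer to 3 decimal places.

0.063

x4 & x3 = a·b on (0.5400, 0.2700) = 0.1458
x2 & (x4 & x3) = a·b on (0.7400, 0.1458) = 0.1079
~x3 = 1 − 0.2700 = 0.7300
~x3 = 1 − 0.2700 = 0.7300
~x3 | x3 = a + b − a·b on (0.7300, 0.2700) = 0.8029
~x3 & (~x3 | x3) = a·b on (0.7300, 0.8029) = 0.5861
(x2 & (x4 & x3)) & (~x3 & (~x3 | x3)) = a·b on (0.1079, 0.5861) = 0.0632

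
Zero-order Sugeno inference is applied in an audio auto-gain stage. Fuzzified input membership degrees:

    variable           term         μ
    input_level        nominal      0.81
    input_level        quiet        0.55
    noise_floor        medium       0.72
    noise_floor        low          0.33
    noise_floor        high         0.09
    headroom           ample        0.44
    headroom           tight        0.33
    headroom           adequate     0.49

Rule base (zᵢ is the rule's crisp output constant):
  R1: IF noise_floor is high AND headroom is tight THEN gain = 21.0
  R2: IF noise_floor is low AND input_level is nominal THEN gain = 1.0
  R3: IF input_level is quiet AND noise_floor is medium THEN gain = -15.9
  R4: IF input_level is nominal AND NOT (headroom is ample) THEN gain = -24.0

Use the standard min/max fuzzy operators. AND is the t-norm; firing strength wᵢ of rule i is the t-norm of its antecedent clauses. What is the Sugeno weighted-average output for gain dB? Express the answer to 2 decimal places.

-13.05

R1 (z=21.0): high=0.09, tight=0.33; AND[min(a, b)] → w = 0.09
R2 (z=1.0): low=0.33, nominal=0.81; AND[min(a, b)] → w = 0.33
R3 (z=-15.9): quiet=0.55, medium=0.72; AND[min(a, b)] → w = 0.55
R4 (z=-24.0): nominal=0.81, ¬ample=1−0.44=0.56; AND[min(a, b)] → w = 0.56
Weighted average = (0.09·21.0 + 0.33·1.0 + 0.55·-15.9 + 0.56·-24.0) / (0.09 + 0.33 + 0.55 + 0.56)
  = -19.9650 / 1.5300 = -13.05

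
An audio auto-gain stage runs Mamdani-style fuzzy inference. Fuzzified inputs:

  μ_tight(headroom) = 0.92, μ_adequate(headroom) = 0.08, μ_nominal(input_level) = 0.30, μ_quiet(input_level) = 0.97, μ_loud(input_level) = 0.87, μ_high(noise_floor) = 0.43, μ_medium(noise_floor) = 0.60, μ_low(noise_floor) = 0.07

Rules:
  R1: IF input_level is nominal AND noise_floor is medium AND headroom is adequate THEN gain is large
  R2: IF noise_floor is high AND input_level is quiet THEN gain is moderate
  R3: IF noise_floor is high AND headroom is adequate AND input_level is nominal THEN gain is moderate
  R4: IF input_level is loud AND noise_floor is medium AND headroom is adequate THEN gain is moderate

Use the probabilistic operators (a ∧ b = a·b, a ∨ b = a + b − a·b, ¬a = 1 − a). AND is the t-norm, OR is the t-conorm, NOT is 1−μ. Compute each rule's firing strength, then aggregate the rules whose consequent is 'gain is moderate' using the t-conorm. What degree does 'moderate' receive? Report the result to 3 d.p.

R1: nominal=0.30, medium=0.60, adequate=0.08; AND[a·b] → w = 0.0144
R2: high=0.43, quiet=0.97; AND[a·b] → w = 0.4171
R3: high=0.43, adequate=0.08, nominal=0.30; AND[a·b] → w = 0.0103
R4: loud=0.87, medium=0.60, adequate=0.08; AND[a·b] → w = 0.0418
Rules with consequent 'moderate': {R2, R3, R4} → strengths 0.4171, 0.0103, 0.0418
Aggregate via t-conorm [a + b − a·b]: 0.4472

0.447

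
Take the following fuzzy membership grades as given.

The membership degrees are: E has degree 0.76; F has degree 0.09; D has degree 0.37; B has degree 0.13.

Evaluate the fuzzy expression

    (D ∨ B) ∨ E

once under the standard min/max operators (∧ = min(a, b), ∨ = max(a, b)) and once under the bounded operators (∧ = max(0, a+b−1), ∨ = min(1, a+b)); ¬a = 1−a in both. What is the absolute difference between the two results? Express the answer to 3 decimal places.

Under standard min/max:
  D ∨ B = max(a, b) on (0.37, 0.13) = 0.37
  (D ∨ B) ∨ E = max(a, b) on (0.37, 0.76) = 0.76
  → value = 0.7600
Under bounded:
  D ∨ B = min(1, a+b) on (0.37, 0.13) = 0.50
  (D ∨ B) ∨ E = min(1, a+b) on (0.50, 0.76) = 1.00
  → value = 1.0000
|0.7600 − 1.0000| = 0.240

0.240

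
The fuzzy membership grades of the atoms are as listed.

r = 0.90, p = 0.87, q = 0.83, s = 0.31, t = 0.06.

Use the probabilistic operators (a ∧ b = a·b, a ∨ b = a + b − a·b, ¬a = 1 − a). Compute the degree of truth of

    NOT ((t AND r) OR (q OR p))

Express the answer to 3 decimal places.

t AND r = a·b on (0.0600, 0.9000) = 0.0540
q OR p = a + b − a·b on (0.8300, 0.8700) = 0.9779
(t AND r) OR (q OR p) = a + b − a·b on (0.0540, 0.9779) = 0.9791
NOT ((t AND r) OR (q OR p)) = 1 − 0.9791 = 0.0209

0.021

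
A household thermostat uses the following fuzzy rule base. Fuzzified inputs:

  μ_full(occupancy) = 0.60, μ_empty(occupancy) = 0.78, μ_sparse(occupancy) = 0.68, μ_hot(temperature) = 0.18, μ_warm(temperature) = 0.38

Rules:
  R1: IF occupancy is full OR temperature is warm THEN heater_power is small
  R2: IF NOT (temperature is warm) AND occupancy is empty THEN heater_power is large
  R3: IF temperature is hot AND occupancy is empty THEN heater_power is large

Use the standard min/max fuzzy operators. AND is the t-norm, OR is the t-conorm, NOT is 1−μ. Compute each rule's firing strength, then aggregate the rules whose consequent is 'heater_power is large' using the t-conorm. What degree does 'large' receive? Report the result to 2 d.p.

R1: full=0.60, warm=0.38; OR[max(a, b)] → w = 0.60
R2: ¬warm=1−0.38=0.62, empty=0.78; AND[min(a, b)] → w = 0.62
R3: hot=0.18, empty=0.78; AND[min(a, b)] → w = 0.18
Rules with consequent 'large': {R2, R3} → strengths 0.62, 0.18
Aggregate via t-conorm [max(a, b)]: 0.62

0.62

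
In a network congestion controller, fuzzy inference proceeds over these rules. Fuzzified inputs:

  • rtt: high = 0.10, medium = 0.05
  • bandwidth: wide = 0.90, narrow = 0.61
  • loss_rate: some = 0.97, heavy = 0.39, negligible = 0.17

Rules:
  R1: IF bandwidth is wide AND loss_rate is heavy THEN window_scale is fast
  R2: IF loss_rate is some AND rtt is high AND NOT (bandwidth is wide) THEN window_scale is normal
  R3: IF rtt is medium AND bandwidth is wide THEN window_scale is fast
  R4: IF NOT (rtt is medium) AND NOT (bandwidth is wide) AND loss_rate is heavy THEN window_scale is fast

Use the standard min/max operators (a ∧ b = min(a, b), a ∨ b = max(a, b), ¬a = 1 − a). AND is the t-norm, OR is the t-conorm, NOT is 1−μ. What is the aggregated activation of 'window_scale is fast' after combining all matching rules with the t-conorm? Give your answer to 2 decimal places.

R1: wide=0.90, heavy=0.39; AND[min(a, b)] → w = 0.39
R2: some=0.97, high=0.10, ¬wide=1−0.90=0.10; AND[min(a, b)] → w = 0.10
R3: medium=0.05, wide=0.90; AND[min(a, b)] → w = 0.05
R4: ¬medium=1−0.05=0.95, ¬wide=1−0.90=0.10, heavy=0.39; AND[min(a, b)] → w = 0.10
Rules with consequent 'fast': {R1, R3, R4} → strengths 0.39, 0.05, 0.10
Aggregate via t-conorm [max(a, b)]: 0.39

0.39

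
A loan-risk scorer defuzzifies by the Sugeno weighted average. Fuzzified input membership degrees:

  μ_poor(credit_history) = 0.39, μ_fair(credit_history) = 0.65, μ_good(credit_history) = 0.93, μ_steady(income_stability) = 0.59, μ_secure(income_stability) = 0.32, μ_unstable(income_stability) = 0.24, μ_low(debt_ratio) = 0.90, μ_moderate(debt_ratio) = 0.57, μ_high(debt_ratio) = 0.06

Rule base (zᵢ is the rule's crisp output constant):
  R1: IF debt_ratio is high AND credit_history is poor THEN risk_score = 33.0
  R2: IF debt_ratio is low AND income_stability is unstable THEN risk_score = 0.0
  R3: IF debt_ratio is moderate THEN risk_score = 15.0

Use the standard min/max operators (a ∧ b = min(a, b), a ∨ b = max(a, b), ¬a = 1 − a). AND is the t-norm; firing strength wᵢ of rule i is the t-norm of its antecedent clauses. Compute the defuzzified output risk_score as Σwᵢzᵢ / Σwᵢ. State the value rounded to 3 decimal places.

R1 (z=33.0): high=0.06, poor=0.39; AND[min(a, b)] → w = 0.06
R2 (z=0.0): low=0.90, unstable=0.24; AND[min(a, b)] → w = 0.24
R3 (z=15.0): moderate=0.57 → w = 0.57
Weighted average = (0.06·33.0 + 0.24·0.0 + 0.57·15.0) / (0.06 + 0.24 + 0.57)
  = 10.5300 / 0.8700 = 12.103

12.103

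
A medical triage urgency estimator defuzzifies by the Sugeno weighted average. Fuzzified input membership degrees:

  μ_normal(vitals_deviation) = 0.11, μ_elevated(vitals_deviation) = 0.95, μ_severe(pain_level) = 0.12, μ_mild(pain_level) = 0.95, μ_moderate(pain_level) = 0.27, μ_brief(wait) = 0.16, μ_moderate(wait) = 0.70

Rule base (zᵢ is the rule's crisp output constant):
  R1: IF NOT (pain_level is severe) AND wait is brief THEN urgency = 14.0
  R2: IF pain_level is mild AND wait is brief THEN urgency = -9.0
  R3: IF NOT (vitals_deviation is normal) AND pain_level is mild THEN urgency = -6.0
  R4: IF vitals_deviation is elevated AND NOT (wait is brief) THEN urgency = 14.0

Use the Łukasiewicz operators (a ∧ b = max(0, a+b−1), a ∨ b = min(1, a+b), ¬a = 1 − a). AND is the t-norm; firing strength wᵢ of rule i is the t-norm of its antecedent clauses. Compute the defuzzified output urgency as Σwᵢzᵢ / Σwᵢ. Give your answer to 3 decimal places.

3.140

R1 (z=14.0): ¬severe=1−0.12=0.88, brief=0.16; AND[max(0, a+b−1)] → w = 0.04
R2 (z=-9.0): mild=0.95, brief=0.16; AND[max(0, a+b−1)] → w = 0.11
R3 (z=-6.0): ¬normal=1−0.11=0.89, mild=0.95; AND[max(0, a+b−1)] → w = 0.84
R4 (z=14.0): elevated=0.95, ¬brief=1−0.16=0.84; AND[max(0, a+b−1)] → w = 0.79
Weighted average = (0.04·14.0 + 0.11·-9.0 + 0.84·-6.0 + 0.79·14.0) / (0.04 + 0.11 + 0.84 + 0.79)
  = 5.5900 / 1.7800 = 3.140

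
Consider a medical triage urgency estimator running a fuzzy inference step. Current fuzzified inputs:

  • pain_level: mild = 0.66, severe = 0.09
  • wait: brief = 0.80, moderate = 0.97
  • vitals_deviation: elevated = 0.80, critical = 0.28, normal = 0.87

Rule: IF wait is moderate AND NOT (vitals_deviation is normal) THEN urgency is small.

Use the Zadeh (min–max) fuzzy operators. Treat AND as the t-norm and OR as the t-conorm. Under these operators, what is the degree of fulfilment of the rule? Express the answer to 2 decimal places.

0.13

firing strength: moderate=0.97, ¬normal=1−0.87=0.13; AND[min(a, b)] → w = 0.13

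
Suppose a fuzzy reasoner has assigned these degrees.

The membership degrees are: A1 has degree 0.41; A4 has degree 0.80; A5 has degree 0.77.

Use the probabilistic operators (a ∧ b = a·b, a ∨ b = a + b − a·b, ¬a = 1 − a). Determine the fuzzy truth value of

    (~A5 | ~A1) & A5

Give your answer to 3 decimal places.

~A5 = 1 − 0.7700 = 0.2300
~A1 = 1 − 0.4100 = 0.5900
~A5 | ~A1 = a + b − a·b on (0.2300, 0.5900) = 0.6843
(~A5 | ~A1) & A5 = a·b on (0.6843, 0.7700) = 0.5269

0.527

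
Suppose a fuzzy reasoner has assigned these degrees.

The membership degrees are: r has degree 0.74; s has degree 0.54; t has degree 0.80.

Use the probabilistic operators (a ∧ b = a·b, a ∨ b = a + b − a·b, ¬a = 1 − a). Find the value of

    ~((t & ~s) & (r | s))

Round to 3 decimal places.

~s = 1 − 0.5400 = 0.4600
t & ~s = a·b on (0.8000, 0.4600) = 0.3680
r | s = a + b − a·b on (0.7400, 0.5400) = 0.8804
(t & ~s) & (r | s) = a·b on (0.3680, 0.8804) = 0.3240
~((t & ~s) & (r | s)) = 1 − 0.3240 = 0.6760

0.676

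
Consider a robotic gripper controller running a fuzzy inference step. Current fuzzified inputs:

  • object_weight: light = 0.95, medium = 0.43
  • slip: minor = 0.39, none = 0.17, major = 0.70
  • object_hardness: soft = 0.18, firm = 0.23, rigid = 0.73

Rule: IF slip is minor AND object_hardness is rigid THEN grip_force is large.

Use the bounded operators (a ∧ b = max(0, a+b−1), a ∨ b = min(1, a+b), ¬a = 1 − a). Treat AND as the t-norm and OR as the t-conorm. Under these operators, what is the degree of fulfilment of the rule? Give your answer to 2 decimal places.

firing strength: minor=0.39, rigid=0.73; AND[max(0, a+b−1)] → w = 0.12

0.12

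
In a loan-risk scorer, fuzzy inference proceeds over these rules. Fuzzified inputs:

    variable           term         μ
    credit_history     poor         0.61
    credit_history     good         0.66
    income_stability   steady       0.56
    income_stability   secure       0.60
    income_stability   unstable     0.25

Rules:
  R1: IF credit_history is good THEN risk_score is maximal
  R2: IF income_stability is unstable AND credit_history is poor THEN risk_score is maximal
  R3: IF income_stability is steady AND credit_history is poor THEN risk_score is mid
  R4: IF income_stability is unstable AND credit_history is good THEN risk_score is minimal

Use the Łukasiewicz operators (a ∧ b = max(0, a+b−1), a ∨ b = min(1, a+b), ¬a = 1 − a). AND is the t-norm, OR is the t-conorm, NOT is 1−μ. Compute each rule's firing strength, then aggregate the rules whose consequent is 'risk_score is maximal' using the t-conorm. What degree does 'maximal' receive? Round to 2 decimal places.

R1: good=0.66 → w = 0.66
R2: unstable=0.25, poor=0.61; AND[max(0, a+b−1)] → w = 0.00
R3: steady=0.56, poor=0.61; AND[max(0, a+b−1)] → w = 0.17
R4: unstable=0.25, good=0.66; AND[max(0, a+b−1)] → w = 0.00
Rules with consequent 'maximal': {R1, R2} → strengths 0.66, 0.00
Aggregate via t-conorm [min(1, a+b)]: 0.66

0.66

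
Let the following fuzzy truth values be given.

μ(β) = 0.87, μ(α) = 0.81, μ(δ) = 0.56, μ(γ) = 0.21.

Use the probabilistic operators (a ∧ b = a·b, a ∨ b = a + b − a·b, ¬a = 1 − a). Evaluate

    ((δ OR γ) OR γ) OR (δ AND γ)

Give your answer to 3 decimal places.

δ OR γ = a + b − a·b on (0.5600, 0.2100) = 0.6524
(δ OR γ) OR γ = a + b − a·b on (0.6524, 0.2100) = 0.7254
δ AND γ = a·b on (0.5600, 0.2100) = 0.1176
((δ OR γ) OR γ) OR (δ AND γ) = a + b − a·b on (0.7254, 0.1176) = 0.7577

0.758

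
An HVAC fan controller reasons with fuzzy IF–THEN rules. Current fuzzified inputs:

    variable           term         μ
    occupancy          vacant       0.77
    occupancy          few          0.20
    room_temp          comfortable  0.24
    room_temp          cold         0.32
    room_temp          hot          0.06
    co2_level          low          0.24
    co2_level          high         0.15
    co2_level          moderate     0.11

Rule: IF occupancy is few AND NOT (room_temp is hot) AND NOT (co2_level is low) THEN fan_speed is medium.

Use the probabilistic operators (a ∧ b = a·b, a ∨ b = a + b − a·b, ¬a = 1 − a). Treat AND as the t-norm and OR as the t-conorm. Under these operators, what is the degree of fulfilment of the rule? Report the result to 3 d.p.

0.143

firing strength: few=0.20, ¬hot=1−0.06=0.94, ¬low=1−0.24=0.76; AND[a·b] → w = 0.1429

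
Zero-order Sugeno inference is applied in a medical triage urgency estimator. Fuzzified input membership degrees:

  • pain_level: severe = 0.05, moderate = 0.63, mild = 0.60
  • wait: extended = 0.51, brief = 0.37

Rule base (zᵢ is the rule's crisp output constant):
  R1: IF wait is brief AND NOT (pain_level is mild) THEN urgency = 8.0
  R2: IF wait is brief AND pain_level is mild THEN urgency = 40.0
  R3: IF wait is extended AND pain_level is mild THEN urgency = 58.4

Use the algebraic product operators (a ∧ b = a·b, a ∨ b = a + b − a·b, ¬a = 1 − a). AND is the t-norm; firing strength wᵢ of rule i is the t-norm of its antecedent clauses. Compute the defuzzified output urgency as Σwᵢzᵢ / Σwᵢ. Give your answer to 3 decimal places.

41.323

R1 (z=8.0): brief=0.37, ¬mild=1−0.60=0.40; AND[a·b] → w = 0.1480
R2 (z=40.0): brief=0.37, mild=0.60; AND[a·b] → w = 0.2220
R3 (z=58.4): extended=0.51, mild=0.60; AND[a·b] → w = 0.3060
Weighted average = (0.1480·8.0 + 0.2220·40.0 + 0.3060·58.4) / (0.1480 + 0.2220 + 0.3060)
  = 27.9344 / 0.6760 = 41.323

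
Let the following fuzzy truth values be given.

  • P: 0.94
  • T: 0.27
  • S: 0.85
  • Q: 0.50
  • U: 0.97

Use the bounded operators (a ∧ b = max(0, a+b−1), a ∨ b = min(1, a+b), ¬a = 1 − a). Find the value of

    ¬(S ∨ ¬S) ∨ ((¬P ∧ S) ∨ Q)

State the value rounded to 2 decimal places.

¬S = 1 − 0.85 = 0.15
S ∨ ¬S = min(1, a+b) on (0.85, 0.15) = 1.00
¬(S ∨ ¬S) = 1 − 1.00 = 0.00
¬P = 1 − 0.94 = 0.06
¬P ∧ S = max(0, a+b−1) on (0.06, 0.85) = 0.00
(¬P ∧ S) ∨ Q = min(1, a+b) on (0.00, 0.50) = 0.50
¬(S ∨ ¬S) ∨ ((¬P ∧ S) ∨ Q) = min(1, a+b) on (0.00, 0.50) = 0.50

0.50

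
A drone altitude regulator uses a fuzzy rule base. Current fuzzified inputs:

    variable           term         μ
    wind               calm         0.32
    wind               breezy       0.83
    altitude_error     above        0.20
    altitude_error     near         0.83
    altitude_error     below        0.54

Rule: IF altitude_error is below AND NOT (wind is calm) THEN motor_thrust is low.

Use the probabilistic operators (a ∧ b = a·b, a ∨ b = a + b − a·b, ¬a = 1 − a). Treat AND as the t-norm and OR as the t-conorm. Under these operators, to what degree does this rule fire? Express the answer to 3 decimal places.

0.367

firing strength: below=0.54, ¬calm=1−0.32=0.68; AND[a·b] → w = 0.3672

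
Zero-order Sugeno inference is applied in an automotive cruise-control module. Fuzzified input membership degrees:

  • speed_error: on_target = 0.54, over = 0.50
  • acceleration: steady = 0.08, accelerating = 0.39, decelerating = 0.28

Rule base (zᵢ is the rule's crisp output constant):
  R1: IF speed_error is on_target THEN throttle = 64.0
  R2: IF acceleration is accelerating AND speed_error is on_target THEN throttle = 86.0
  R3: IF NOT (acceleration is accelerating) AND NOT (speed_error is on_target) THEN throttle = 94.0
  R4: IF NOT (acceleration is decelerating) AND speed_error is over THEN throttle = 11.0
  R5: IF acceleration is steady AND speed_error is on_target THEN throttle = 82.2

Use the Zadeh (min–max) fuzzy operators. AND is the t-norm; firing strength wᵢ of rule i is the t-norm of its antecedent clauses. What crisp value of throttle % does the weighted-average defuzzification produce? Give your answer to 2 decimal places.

R1 (z=64.0): on_target=0.54 → w = 0.54
R2 (z=86.0): accelerating=0.39, on_target=0.54; AND[min(a, b)] → w = 0.39
R3 (z=94.0): ¬accelerating=1−0.39=0.61, ¬on_target=1−0.54=0.46; AND[min(a, b)] → w = 0.46
R4 (z=11.0): ¬decelerating=1−0.28=0.72, over=0.50; AND[min(a, b)] → w = 0.50
R5 (z=82.2): steady=0.08, on_target=0.54; AND[min(a, b)] → w = 0.08
Weighted average = (0.54·64.0 + 0.39·86.0 + 0.46·94.0 + 0.50·11.0 + 0.08·82.2) / (0.54 + 0.39 + 0.46 + 0.50 + 0.08)
  = 123.4160 / 1.9700 = 62.65

62.65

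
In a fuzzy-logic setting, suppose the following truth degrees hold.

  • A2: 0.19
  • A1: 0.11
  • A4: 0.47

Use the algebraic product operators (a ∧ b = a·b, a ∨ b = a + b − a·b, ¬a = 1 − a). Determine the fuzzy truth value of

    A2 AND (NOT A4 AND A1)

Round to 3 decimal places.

0.011

NOT A4 = 1 − 0.4700 = 0.5300
NOT A4 AND A1 = a·b on (0.5300, 0.1100) = 0.0583
A2 AND (NOT A4 AND A1) = a·b on (0.1900, 0.0583) = 0.0111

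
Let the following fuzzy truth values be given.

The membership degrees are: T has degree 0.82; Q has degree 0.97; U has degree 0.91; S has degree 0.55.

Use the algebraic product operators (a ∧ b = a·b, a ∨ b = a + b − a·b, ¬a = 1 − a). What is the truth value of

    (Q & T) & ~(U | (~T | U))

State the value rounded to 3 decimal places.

0.005

Q & T = a·b on (0.9700, 0.8200) = 0.7954
~T = 1 − 0.8200 = 0.1800
~T | U = a + b − a·b on (0.1800, 0.9100) = 0.9262
U | (~T | U) = a + b − a·b on (0.9100, 0.9262) = 0.9934
~(U | (~T | U)) = 1 − 0.9934 = 0.0066
(Q & T) & ~(U | (~T | U)) = a·b on (0.7954, 0.0066) = 0.0053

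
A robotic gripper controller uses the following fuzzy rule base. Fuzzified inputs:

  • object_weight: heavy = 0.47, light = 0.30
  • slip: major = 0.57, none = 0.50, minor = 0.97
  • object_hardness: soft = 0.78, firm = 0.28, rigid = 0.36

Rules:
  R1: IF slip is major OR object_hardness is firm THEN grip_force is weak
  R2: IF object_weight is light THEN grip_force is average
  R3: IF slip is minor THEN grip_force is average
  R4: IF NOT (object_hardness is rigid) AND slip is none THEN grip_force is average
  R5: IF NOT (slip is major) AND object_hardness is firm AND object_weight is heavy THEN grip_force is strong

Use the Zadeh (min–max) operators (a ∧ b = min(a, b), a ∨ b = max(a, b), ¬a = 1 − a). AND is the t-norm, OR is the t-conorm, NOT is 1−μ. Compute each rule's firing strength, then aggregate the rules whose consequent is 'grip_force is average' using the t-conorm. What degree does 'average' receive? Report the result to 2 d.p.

R1: major=0.57, firm=0.28; OR[max(a, b)] → w = 0.57
R2: light=0.30 → w = 0.30
R3: minor=0.97 → w = 0.97
R4: ¬rigid=1−0.36=0.64, none=0.50; AND[min(a, b)] → w = 0.50
R5: ¬major=1−0.57=0.43, firm=0.28, heavy=0.47; AND[min(a, b)] → w = 0.28
Rules with consequent 'average': {R2, R3, R4} → strengths 0.30, 0.97, 0.50
Aggregate via t-conorm [max(a, b)]: 0.97

0.97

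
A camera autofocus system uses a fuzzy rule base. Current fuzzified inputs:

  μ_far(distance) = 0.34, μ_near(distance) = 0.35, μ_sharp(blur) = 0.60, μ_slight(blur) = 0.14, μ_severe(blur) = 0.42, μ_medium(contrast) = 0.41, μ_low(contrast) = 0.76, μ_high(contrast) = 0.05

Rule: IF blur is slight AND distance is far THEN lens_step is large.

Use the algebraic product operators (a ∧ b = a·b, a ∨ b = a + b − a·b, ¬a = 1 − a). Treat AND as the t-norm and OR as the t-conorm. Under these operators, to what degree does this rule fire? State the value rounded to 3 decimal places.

firing strength: slight=0.14, far=0.34; AND[a·b] → w = 0.0476

0.048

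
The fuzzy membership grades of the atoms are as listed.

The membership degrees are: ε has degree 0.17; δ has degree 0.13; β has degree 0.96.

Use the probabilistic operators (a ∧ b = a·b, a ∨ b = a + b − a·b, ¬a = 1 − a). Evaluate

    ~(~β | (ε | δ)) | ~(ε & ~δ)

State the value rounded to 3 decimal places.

~β = 1 − 0.9600 = 0.0400
ε | δ = a + b − a·b on (0.1700, 0.1300) = 0.2779
~β | (ε | δ) = a + b − a·b on (0.0400, 0.2779) = 0.3068
~(~β | (ε | δ)) = 1 − 0.3068 = 0.6932
~δ = 1 − 0.1300 = 0.8700
ε & ~δ = a·b on (0.1700, 0.8700) = 0.1479
~(ε & ~δ) = 1 − 0.1479 = 0.8521
~(~β | (ε | δ)) | ~(ε & ~δ) = a + b − a·b on (0.6932, 0.8521) = 0.9546

0.955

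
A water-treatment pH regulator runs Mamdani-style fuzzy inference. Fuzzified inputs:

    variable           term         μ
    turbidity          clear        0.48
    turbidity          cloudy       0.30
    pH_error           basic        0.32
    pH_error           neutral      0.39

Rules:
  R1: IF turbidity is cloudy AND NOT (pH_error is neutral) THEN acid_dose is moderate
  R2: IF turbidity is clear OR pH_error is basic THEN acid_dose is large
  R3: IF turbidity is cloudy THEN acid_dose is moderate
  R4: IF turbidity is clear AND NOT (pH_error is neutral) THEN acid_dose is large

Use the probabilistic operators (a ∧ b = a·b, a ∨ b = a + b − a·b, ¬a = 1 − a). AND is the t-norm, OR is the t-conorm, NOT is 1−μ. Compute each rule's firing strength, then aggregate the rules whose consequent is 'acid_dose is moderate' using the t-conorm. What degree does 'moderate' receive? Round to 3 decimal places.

R1: cloudy=0.30, ¬neutral=1−0.39=0.61; AND[a·b] → w = 0.1830
R2: clear=0.48, basic=0.32; OR[a + b − a·b] → w = 0.6464
R3: cloudy=0.30 → w = 0.3000
R4: clear=0.48, ¬neutral=1−0.39=0.61; AND[a·b] → w = 0.2928
Rules with consequent 'moderate': {R1, R3} → strengths 0.1830, 0.3000
Aggregate via t-conorm [a + b − a·b]: 0.4281

0.428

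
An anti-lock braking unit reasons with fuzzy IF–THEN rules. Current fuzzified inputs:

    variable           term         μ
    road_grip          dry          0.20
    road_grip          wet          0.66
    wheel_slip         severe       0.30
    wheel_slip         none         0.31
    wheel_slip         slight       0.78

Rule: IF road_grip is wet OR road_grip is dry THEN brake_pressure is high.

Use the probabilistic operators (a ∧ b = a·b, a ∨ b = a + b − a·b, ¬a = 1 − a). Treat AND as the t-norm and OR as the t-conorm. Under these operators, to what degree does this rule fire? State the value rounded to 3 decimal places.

firing strength: wet=0.66, dry=0.20; OR[a + b − a·b] → w = 0.7280

0.728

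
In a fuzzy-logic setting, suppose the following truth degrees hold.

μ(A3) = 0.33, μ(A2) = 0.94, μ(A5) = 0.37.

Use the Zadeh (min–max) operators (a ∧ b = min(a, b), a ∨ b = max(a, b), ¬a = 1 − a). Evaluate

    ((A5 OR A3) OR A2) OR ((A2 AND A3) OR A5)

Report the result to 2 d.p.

0.94

A5 OR A3 = max(a, b) on (0.37, 0.33) = 0.37
(A5 OR A3) OR A2 = max(a, b) on (0.37, 0.94) = 0.94
A2 AND A3 = min(a, b) on (0.94, 0.33) = 0.33
(A2 AND A3) OR A5 = max(a, b) on (0.33, 0.37) = 0.37
((A5 OR A3) OR A2) OR ((A2 AND A3) OR A5) = max(a, b) on (0.94, 0.37) = 0.94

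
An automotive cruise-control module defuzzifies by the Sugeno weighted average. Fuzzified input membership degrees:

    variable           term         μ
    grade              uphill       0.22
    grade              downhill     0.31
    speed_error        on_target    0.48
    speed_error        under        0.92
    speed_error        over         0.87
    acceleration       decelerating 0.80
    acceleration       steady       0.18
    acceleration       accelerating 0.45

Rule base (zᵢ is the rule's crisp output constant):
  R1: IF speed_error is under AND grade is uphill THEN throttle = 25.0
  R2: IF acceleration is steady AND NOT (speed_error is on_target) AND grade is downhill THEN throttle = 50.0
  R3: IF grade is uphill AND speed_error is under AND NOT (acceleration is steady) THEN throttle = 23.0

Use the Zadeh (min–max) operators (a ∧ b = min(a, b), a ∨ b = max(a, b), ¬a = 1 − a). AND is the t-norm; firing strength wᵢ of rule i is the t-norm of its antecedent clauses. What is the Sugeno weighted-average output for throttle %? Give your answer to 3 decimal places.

31.548

R1 (z=25.0): under=0.92, uphill=0.22; AND[min(a, b)] → w = 0.22
R2 (z=50.0): steady=0.18, ¬on_target=1−0.48=0.52, downhill=0.31; AND[min(a, b)] → w = 0.18
R3 (z=23.0): uphill=0.22, under=0.92, ¬steady=1−0.18=0.82; AND[min(a, b)] → w = 0.22
Weighted average = (0.22·25.0 + 0.18·50.0 + 0.22·23.0) / (0.22 + 0.18 + 0.22)
  = 19.5600 / 0.6200 = 31.548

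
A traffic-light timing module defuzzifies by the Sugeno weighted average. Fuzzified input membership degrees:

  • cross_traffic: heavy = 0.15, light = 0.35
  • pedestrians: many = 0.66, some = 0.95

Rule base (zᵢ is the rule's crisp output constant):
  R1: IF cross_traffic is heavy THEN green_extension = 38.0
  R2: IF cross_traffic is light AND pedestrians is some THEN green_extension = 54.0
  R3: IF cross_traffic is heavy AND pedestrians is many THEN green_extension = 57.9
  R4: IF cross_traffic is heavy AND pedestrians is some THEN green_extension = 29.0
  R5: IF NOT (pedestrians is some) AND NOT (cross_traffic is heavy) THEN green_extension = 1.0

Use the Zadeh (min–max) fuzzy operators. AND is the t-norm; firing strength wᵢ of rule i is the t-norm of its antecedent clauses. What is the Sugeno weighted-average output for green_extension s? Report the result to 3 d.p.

44.335

R1 (z=38.0): heavy=0.15 → w = 0.15
R2 (z=54.0): light=0.35, some=0.95; AND[min(a, b)] → w = 0.35
R3 (z=57.9): heavy=0.15, many=0.66; AND[min(a, b)] → w = 0.15
R4 (z=29.0): heavy=0.15, some=0.95; AND[min(a, b)] → w = 0.15
R5 (z=1.0): ¬some=1−0.95=0.05, ¬heavy=1−0.15=0.85; AND[min(a, b)] → w = 0.05
Weighted average = (0.15·38.0 + 0.35·54.0 + 0.15·57.9 + 0.15·29.0 + 0.05·1.0) / (0.15 + 0.35 + 0.15 + 0.15 + 0.05)
  = 37.6850 / 0.8500 = 44.335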